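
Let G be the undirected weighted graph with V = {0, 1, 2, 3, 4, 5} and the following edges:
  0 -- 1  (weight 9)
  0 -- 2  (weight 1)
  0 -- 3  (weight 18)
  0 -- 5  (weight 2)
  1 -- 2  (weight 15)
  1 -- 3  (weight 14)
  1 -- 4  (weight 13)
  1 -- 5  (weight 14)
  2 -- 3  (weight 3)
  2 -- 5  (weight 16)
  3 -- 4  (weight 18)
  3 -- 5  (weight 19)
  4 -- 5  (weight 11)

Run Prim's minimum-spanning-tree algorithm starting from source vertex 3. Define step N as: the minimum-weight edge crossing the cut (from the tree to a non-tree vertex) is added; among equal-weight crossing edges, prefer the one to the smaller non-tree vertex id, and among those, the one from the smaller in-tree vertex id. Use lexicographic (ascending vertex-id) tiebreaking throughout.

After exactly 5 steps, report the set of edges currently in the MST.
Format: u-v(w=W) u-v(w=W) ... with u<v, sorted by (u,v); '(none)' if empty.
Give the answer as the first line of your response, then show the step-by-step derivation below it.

0-1(w=9) 0-2(w=1) 0-5(w=2) 2-3(w=3) 4-5(w=11)

step 1: add edge 2-3 (w=3); MST = {2-3(w=3)}
step 2: add edge 0-2 (w=1); MST = {0-2(w=1) 2-3(w=3)}
step 3: add edge 0-5 (w=2); MST = {0-2(w=1) 0-5(w=2) 2-3(w=3)}
step 4: add edge 0-1 (w=9); MST = {0-1(w=9) 0-2(w=1) 0-5(w=2) 2-3(w=3)}
step 5: add edge 4-5 (w=11); MST = {0-1(w=9) 0-2(w=1) 0-5(w=2) 2-3(w=3) 4-5(w=11)}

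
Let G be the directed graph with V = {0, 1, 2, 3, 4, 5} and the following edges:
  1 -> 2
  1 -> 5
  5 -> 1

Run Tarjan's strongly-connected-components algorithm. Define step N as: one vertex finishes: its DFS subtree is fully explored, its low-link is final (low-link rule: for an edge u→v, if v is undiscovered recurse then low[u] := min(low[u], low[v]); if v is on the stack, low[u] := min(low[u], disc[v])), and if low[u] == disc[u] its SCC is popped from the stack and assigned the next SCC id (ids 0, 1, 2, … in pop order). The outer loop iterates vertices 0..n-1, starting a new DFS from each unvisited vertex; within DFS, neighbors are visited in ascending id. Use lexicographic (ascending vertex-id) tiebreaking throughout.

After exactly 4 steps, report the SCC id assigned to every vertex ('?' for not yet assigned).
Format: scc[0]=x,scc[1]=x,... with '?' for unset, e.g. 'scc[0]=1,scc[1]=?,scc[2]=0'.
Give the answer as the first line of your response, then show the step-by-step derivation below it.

scc[0]=0,scc[1]=2,scc[2]=1,scc[3]=?,scc[4]=?,scc[5]=2

step 1: low=(low[0]=0,low[1]=?,low[2]=?,low[3]=?,low[4]=?,low[5]=?); scc=(scc[0]=0,scc[1]=?,scc[2]=?,scc[3]=?,scc[4]=?,scc[5]=?)
step 2: low=(low[0]=0,low[1]=1,low[2]=2,low[3]=?,low[4]=?,low[5]=?); scc=(scc[0]=0,scc[1]=?,scc[2]=1,scc[3]=?,scc[4]=?,scc[5]=?)
step 3: low=(low[0]=0,low[1]=1,low[2]=2,low[3]=?,low[4]=?,low[5]=1); scc=(scc[0]=0,scc[1]=?,scc[2]=1,scc[3]=?,scc[4]=?,scc[5]=?)
step 4: low=(low[0]=0,low[1]=1,low[2]=2,low[3]=?,low[4]=?,low[5]=1); scc=(scc[0]=0,scc[1]=2,scc[2]=1,scc[3]=?,scc[4]=?,scc[5]=2)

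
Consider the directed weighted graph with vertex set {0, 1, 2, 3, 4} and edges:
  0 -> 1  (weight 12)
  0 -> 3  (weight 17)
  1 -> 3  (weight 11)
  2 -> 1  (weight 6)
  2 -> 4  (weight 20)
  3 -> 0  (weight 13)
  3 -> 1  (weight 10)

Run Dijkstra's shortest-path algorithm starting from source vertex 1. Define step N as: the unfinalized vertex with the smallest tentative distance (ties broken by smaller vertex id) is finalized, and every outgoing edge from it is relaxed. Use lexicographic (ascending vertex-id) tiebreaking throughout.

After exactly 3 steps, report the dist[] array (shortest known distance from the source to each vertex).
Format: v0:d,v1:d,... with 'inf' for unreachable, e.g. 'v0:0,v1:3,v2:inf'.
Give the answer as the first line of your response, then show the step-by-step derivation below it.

v0:24,v1:0,v2:inf,v3:11,v4:inf

step 1: dist = v0:inf,v1:0,v2:inf,v3:11,v4:inf
step 2: dist = v0:24,v1:0,v2:inf,v3:11,v4:inf
step 3: dist = v0:24,v1:0,v2:inf,v3:11,v4:inf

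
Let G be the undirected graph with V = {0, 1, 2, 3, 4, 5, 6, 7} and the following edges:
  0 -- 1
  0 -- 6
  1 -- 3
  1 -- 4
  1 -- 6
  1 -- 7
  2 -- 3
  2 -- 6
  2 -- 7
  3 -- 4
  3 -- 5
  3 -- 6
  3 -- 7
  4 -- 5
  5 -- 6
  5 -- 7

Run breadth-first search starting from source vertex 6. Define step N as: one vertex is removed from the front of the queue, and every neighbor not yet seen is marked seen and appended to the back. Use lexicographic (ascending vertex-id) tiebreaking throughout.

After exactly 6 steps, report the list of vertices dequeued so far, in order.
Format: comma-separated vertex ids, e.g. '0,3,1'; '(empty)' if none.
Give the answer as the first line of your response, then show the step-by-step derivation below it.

6,0,1,2,3,5

step 1: dequeue 6; queue=[0,1,2,3,5]; order=6
step 2: dequeue 0; queue=[1,2,3,5]; order=6,0
step 3: dequeue 1; queue=[2,3,5,4,7]; order=6,0,1
step 4: dequeue 2; queue=[3,5,4,7]; order=6,0,1,2
step 5: dequeue 3; queue=[5,4,7]; order=6,0,1,2,3
step 6: dequeue 5; queue=[4,7]; order=6,0,1,2,3,5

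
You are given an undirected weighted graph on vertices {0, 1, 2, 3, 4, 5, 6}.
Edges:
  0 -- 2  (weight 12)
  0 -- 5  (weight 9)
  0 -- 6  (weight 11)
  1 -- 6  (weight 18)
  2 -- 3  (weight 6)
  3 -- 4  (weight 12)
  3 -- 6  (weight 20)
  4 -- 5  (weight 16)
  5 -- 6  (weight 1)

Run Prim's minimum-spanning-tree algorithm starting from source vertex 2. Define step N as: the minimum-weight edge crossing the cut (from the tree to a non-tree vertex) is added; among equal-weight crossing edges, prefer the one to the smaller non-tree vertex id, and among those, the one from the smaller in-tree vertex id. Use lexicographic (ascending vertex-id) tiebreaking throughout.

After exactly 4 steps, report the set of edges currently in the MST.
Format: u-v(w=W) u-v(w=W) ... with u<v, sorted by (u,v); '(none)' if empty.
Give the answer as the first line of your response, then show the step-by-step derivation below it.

0-2(w=12) 0-5(w=9) 2-3(w=6) 5-6(w=1)

step 1: add edge 2-3 (w=6); MST = {2-3(w=6)}
step 2: add edge 0-2 (w=12); MST = {0-2(w=12) 2-3(w=6)}
step 3: add edge 0-5 (w=9); MST = {0-2(w=12) 0-5(w=9) 2-3(w=6)}
step 4: add edge 5-6 (w=1); MST = {0-2(w=12) 0-5(w=9) 2-3(w=6) 5-6(w=1)}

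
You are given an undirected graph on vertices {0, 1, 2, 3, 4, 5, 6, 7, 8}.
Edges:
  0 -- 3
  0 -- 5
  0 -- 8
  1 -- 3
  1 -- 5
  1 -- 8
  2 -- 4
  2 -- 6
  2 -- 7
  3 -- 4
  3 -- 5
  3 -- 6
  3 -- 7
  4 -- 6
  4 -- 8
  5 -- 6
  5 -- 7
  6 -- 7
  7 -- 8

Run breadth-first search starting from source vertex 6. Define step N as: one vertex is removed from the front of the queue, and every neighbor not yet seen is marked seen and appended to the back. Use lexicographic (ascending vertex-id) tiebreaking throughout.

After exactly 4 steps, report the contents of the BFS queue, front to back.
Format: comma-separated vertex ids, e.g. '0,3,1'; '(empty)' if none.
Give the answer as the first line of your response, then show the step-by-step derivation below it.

5,7,0,1,8

step 1: dequeue 6; queue=[2,3,4,5,7]; order=6
step 2: dequeue 2; queue=[3,4,5,7]; order=6,2
step 3: dequeue 3; queue=[4,5,7,0,1]; order=6,2,3
step 4: dequeue 4; queue=[5,7,0,1,8]; order=6,2,3,4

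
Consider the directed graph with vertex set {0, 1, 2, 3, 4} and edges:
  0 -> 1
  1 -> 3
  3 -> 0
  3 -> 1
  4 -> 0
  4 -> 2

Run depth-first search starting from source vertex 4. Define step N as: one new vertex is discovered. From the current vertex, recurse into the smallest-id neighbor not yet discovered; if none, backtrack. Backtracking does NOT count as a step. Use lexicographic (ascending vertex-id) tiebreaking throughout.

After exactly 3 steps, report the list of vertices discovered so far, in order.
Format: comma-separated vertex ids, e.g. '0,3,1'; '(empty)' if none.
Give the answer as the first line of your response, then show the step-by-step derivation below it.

4,0,1

step 1: discover 4; path=4; order=4
step 2: discover 0; path=4>0; order=4,0
step 3: discover 1; path=4>0>1; order=4,0,1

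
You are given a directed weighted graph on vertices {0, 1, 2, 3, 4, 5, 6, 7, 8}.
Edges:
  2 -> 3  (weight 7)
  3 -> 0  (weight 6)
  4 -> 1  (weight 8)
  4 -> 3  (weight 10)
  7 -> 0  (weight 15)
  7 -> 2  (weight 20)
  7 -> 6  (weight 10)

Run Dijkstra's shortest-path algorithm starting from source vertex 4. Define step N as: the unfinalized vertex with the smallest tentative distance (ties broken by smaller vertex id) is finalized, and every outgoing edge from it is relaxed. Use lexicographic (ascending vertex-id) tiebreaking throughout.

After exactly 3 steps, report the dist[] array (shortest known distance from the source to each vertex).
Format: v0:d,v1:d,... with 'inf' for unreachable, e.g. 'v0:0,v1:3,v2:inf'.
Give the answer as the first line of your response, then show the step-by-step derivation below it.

v0:16,v1:8,v2:inf,v3:10,v4:0,v5:inf,v6:inf,v7:inf,v8:inf

step 1: dist = v0:inf,v1:8,v2:inf,v3:10,v4:0,v5:inf,v6:inf,v7:inf,v8:inf
step 2: dist = v0:inf,v1:8,v2:inf,v3:10,v4:0,v5:inf,v6:inf,v7:inf,v8:inf
step 3: dist = v0:16,v1:8,v2:inf,v3:10,v4:0,v5:inf,v6:inf,v7:inf,v8:inf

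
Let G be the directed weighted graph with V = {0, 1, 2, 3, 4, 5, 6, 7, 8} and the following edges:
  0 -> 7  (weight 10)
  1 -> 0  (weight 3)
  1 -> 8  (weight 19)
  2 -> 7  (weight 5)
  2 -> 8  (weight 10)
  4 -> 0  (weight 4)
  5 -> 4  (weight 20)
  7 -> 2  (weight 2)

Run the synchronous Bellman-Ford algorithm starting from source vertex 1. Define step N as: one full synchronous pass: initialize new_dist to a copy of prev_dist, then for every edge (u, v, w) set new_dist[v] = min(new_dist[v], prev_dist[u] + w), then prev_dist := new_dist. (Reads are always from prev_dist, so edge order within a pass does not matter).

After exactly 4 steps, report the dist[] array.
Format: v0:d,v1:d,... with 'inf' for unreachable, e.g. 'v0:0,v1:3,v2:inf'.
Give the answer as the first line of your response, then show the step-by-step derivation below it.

v0:3,v1:0,v2:15,v3:inf,v4:inf,v5:inf,v6:inf,v7:13,v8:19

step 1: dist = v0:3,v1:0,v2:inf,v3:inf,v4:inf,v5:inf,v6:inf,v7:inf,v8:19
step 2: dist = v0:3,v1:0,v2:inf,v3:inf,v4:inf,v5:inf,v6:inf,v7:13,v8:19
step 3: dist = v0:3,v1:0,v2:15,v3:inf,v4:inf,v5:inf,v6:inf,v7:13,v8:19
step 4: dist = v0:3,v1:0,v2:15,v3:inf,v4:inf,v5:inf,v6:inf,v7:13,v8:19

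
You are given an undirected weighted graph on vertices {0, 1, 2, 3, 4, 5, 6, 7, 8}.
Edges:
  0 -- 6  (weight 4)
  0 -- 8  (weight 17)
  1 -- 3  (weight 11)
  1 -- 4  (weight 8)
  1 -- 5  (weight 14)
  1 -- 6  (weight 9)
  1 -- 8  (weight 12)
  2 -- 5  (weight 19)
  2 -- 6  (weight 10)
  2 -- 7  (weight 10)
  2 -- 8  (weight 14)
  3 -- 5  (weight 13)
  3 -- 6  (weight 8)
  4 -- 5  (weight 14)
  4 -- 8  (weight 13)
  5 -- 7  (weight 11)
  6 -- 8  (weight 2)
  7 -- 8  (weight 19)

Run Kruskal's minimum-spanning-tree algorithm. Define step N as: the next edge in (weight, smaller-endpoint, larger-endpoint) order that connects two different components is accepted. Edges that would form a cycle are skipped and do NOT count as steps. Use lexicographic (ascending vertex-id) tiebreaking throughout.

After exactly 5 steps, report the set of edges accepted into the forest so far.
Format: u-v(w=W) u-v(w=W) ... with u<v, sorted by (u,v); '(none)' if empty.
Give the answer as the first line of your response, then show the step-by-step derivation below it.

0-6(w=4) 1-4(w=8) 1-6(w=9) 3-6(w=8) 6-8(w=2)

step 1: add edge 6-8 (w=2); MST = {6-8(w=2)}
step 2: add edge 0-6 (w=4); MST = {0-6(w=4) 6-8(w=2)}
step 3: add edge 1-4 (w=8); MST = {0-6(w=4) 1-4(w=8) 6-8(w=2)}
step 4: add edge 3-6 (w=8); MST = {0-6(w=4) 1-4(w=8) 3-6(w=8) 6-8(w=2)}
step 5: add edge 1-6 (w=9); MST = {0-6(w=4) 1-4(w=8) 1-6(w=9) 3-6(w=8) 6-8(w=2)}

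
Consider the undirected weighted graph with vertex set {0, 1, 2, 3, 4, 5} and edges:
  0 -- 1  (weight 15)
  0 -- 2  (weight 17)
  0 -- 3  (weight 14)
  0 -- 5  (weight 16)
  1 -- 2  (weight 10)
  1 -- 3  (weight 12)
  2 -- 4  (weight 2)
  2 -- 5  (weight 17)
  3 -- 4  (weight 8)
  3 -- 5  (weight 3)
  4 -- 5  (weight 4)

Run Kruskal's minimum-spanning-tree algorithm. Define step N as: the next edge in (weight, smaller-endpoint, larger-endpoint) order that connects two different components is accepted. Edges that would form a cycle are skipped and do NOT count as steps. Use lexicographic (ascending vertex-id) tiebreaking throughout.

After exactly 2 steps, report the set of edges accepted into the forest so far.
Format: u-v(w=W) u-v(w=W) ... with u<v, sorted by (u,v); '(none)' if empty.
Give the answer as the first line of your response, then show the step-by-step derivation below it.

2-4(w=2) 3-5(w=3)

step 1: add edge 2-4 (w=2); MST = {2-4(w=2)}
step 2: add edge 3-5 (w=3); MST = {2-4(w=2) 3-5(w=3)}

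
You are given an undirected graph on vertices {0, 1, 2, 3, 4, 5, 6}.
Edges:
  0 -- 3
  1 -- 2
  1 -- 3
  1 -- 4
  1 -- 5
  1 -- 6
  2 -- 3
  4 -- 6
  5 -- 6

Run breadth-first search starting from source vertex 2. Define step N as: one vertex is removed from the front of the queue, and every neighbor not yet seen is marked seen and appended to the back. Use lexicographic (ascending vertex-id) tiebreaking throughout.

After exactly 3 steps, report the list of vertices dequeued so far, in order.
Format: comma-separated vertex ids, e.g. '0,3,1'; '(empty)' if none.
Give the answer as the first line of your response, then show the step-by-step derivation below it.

2,1,3

step 1: dequeue 2; queue=[1,3]; order=2
step 2: dequeue 1; queue=[3,4,5,6]; order=2,1
step 3: dequeue 3; queue=[4,5,6,0]; order=2,1,3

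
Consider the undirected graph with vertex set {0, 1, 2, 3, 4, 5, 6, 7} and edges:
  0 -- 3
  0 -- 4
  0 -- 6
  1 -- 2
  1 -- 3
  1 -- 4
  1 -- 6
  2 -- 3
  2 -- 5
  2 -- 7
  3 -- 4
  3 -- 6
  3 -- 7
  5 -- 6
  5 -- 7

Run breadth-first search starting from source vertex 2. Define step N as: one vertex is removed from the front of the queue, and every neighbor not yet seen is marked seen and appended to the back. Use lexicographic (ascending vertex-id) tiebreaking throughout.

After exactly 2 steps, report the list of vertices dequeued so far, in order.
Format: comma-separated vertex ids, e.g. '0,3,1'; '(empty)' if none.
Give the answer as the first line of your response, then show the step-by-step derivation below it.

2,1

step 1: dequeue 2; queue=[1,3,5,7]; order=2
step 2: dequeue 1; queue=[3,5,7,4,6]; order=2,1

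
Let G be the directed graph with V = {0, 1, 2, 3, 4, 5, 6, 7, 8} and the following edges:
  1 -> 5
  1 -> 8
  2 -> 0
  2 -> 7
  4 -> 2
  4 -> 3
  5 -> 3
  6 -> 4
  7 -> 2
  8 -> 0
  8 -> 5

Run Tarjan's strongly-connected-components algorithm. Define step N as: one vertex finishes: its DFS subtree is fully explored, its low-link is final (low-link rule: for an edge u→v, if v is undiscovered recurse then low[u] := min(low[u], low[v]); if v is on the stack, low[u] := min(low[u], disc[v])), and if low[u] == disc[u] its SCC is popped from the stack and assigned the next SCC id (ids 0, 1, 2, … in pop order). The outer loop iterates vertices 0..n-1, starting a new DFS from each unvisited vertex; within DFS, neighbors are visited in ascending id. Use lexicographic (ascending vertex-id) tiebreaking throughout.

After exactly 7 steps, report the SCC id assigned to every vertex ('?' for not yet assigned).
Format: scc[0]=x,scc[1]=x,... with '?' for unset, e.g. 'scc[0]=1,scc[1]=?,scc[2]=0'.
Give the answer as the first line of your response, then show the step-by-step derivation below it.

scc[0]=0,scc[1]=4,scc[2]=5,scc[3]=1,scc[4]=?,scc[5]=2,scc[6]=?,scc[7]=5,scc[8]=3

step 1: low=(low[0]=0,low[1]=?,low[2]=?,low[3]=?,low[4]=?,low[5]=?,low[6]=?,low[7]=?,low[8]=?); scc=(scc[0]=0,scc[1]=?,scc[2]=?,scc[3]=?,scc[4]=?,scc[5]=?,scc[6]=?,scc[7]=?,scc[8]=?)
step 2: low=(low[0]=0,low[1]=1,low[2]=?,low[3]=3,low[4]=?,low[5]=2,low[6]=?,low[7]=?,low[8]=?); scc=(scc[0]=0,scc[1]=?,scc[2]=?,scc[3]=1,scc[4]=?,scc[5]=?,scc[6]=?,scc[7]=?,scc[8]=?)
step 3: low=(low[0]=0,low[1]=1,low[2]=?,low[3]=3,low[4]=?,low[5]=2,low[6]=?,low[7]=?,low[8]=?); scc=(scc[0]=0,scc[1]=?,scc[2]=?,scc[3]=1,scc[4]=?,scc[5]=2,scc[6]=?,scc[7]=?,scc[8]=?)
step 4: low=(low[0]=0,low[1]=1,low[2]=?,low[3]=3,low[4]=?,low[5]=2,low[6]=?,low[7]=?,low[8]=4); scc=(scc[0]=0,scc[1]=?,scc[2]=?,scc[3]=1,scc[4]=?,scc[5]=2,scc[6]=?,scc[7]=?,scc[8]=3)
step 5: low=(low[0]=0,low[1]=1,low[2]=?,low[3]=3,low[4]=?,low[5]=2,low[6]=?,low[7]=?,low[8]=4); scc=(scc[0]=0,scc[1]=4,scc[2]=?,scc[3]=1,scc[4]=?,scc[5]=2,scc[6]=?,scc[7]=?,scc[8]=3)
step 6: low=(low[0]=0,low[1]=1,low[2]=5,low[3]=3,low[4]=?,low[5]=2,low[6]=?,low[7]=5,low[8]=4); scc=(scc[0]=0,scc[1]=4,scc[2]=?,scc[3]=1,scc[4]=?,scc[5]=2,scc[6]=?,scc[7]=?,scc[8]=3)
step 7: low=(low[0]=0,low[1]=1,low[2]=5,low[3]=3,low[4]=?,low[5]=2,low[6]=?,low[7]=5,low[8]=4); scc=(scc[0]=0,scc[1]=4,scc[2]=5,scc[3]=1,scc[4]=?,scc[5]=2,scc[6]=?,scc[7]=5,scc[8]=3)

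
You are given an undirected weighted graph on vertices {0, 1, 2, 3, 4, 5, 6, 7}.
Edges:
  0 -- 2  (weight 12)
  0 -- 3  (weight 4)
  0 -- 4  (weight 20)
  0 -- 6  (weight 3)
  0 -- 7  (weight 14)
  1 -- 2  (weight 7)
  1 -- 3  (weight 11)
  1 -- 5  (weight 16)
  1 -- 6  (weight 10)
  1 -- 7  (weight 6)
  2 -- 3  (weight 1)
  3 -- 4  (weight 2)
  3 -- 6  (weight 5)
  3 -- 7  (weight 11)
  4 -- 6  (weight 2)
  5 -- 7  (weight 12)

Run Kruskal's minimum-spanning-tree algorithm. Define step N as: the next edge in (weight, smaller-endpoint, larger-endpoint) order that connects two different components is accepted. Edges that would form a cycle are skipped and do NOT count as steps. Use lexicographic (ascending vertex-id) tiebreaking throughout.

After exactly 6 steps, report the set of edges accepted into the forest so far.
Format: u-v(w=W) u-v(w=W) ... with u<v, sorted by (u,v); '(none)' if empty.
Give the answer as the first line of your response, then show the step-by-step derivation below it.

0-6(w=3) 1-2(w=7) 1-7(w=6) 2-3(w=1) 3-4(w=2) 4-6(w=2)

step 1: add edge 2-3 (w=1); MST = {2-3(w=1)}
step 2: add edge 3-4 (w=2); MST = {2-3(w=1) 3-4(w=2)}
step 3: add edge 4-6 (w=2); MST = {2-3(w=1) 3-4(w=2) 4-6(w=2)}
step 4: add edge 0-6 (w=3); MST = {0-6(w=3) 2-3(w=1) 3-4(w=2) 4-6(w=2)}
step 5: add edge 1-7 (w=6); MST = {0-6(w=3) 1-7(w=6) 2-3(w=1) 3-4(w=2) 4-6(w=2)}
step 6: add edge 1-2 (w=7); MST = {0-6(w=3) 1-2(w=7) 1-7(w=6) 2-3(w=1) 3-4(w=2) 4-6(w=2)}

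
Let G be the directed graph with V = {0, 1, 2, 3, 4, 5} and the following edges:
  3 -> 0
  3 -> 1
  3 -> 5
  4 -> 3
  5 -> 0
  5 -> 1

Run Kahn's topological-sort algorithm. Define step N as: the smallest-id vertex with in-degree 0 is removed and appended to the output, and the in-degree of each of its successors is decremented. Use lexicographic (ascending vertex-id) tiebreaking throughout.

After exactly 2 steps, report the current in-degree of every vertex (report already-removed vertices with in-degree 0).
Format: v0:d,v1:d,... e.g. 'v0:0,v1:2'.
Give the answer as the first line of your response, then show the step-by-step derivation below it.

v0:2,v1:2,v2:0,v3:0,v4:0,v5:1

step 1: output 2; order=[2]; indeg=(2,2,0,1,0,1)
step 2: output 4; order=[2,4]; indeg=(2,2,0,0,0,1)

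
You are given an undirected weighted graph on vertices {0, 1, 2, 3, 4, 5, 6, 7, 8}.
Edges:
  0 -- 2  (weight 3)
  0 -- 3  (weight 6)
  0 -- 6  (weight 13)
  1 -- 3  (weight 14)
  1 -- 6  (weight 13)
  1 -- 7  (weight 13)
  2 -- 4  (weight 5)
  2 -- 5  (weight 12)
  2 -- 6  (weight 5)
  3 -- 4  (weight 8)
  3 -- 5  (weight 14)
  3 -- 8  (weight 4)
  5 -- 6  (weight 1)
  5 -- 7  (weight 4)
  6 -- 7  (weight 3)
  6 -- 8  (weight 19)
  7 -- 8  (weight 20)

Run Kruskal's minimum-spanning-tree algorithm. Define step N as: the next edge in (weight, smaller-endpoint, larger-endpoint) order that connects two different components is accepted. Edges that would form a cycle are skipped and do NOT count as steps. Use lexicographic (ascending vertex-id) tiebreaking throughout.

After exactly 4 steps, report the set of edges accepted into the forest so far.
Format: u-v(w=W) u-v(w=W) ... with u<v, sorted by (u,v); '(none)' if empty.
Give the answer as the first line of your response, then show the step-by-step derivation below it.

0-2(w=3) 3-8(w=4) 5-6(w=1) 6-7(w=3)

step 1: add edge 5-6 (w=1); MST = {5-6(w=1)}
step 2: add edge 0-2 (w=3); MST = {0-2(w=3) 5-6(w=1)}
step 3: add edge 6-7 (w=3); MST = {0-2(w=3) 5-6(w=1) 6-7(w=3)}
step 4: add edge 3-8 (w=4); MST = {0-2(w=3) 3-8(w=4) 5-6(w=1) 6-7(w=3)}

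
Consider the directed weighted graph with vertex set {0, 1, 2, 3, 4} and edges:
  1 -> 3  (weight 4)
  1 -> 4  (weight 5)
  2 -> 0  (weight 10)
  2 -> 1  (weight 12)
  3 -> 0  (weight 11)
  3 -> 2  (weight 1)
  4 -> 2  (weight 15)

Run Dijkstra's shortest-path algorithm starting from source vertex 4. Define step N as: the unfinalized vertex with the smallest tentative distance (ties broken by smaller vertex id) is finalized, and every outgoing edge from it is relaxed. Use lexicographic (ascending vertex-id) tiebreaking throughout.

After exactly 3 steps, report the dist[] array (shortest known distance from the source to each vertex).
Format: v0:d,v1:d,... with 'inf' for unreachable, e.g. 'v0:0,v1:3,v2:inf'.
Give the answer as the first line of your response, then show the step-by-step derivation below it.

v0:25,v1:27,v2:15,v3:inf,v4:0

step 1: dist = v0:inf,v1:inf,v2:15,v3:inf,v4:0
step 2: dist = v0:25,v1:27,v2:15,v3:inf,v4:0
step 3: dist = v0:25,v1:27,v2:15,v3:inf,v4:0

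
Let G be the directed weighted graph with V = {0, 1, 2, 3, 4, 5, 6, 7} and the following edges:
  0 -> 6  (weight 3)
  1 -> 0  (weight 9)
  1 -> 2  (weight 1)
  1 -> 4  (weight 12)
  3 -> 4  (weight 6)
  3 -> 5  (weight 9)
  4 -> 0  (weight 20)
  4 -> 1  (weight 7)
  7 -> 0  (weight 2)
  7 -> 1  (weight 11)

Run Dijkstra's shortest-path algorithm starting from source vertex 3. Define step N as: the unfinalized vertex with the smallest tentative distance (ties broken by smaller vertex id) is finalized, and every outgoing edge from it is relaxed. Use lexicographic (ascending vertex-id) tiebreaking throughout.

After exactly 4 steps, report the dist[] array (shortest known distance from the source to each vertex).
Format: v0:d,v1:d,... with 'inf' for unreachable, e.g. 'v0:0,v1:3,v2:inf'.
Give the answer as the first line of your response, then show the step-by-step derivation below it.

v0:22,v1:13,v2:14,v3:0,v4:6,v5:9,v6:inf,v7:inf

step 1: dist = v0:inf,v1:inf,v2:inf,v3:0,v4:6,v5:9,v6:inf,v7:inf
step 2: dist = v0:26,v1:13,v2:inf,v3:0,v4:6,v5:9,v6:inf,v7:inf
step 3: dist = v0:26,v1:13,v2:inf,v3:0,v4:6,v5:9,v6:inf,v7:inf
step 4: dist = v0:22,v1:13,v2:14,v3:0,v4:6,v5:9,v6:inf,v7:inf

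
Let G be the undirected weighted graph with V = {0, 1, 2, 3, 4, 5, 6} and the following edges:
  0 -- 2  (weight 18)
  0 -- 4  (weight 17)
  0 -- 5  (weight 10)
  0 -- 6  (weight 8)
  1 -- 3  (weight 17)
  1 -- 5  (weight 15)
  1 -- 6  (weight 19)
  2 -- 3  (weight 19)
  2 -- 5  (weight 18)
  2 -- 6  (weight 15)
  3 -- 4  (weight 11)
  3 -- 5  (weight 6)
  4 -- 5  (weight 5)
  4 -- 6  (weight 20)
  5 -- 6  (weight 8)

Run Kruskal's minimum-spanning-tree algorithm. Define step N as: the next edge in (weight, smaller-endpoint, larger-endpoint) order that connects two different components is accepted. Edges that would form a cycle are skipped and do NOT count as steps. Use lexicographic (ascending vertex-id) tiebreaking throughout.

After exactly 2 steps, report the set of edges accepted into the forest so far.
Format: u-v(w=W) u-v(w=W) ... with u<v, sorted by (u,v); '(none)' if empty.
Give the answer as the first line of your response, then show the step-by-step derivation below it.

3-5(w=6) 4-5(w=5)

step 1: add edge 4-5 (w=5); MST = {4-5(w=5)}
step 2: add edge 3-5 (w=6); MST = {3-5(w=6) 4-5(w=5)}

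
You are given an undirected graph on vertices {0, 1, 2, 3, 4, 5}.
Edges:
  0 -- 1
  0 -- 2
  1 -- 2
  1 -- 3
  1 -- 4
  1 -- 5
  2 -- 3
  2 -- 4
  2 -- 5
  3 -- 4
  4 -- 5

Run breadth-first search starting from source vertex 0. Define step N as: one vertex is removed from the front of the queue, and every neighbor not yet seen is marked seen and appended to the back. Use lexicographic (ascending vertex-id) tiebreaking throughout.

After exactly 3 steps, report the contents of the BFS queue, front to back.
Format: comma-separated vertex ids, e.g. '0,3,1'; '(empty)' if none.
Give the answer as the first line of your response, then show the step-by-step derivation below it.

3,4,5

step 1: dequeue 0; queue=[1,2]; order=0
step 2: dequeue 1; queue=[2,3,4,5]; order=0,1
step 3: dequeue 2; queue=[3,4,5]; order=0,1,2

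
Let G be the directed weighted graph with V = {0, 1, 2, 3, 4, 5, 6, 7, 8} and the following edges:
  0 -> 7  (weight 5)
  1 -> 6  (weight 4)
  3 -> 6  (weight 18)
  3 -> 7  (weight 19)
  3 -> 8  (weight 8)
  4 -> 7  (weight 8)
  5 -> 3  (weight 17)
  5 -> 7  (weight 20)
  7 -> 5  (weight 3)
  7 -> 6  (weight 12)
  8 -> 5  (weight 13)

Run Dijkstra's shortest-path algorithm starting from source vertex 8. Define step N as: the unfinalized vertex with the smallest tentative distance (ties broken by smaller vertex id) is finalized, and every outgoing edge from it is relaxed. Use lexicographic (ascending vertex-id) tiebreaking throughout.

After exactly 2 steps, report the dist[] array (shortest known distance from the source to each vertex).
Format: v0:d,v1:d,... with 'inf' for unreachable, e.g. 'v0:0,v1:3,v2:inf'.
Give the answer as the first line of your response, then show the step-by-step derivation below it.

v0:inf,v1:inf,v2:inf,v3:30,v4:inf,v5:13,v6:inf,v7:33,v8:0

step 1: dist = v0:inf,v1:inf,v2:inf,v3:inf,v4:inf,v5:13,v6:inf,v7:inf,v8:0
step 2: dist = v0:inf,v1:inf,v2:inf,v3:30,v4:inf,v5:13,v6:inf,v7:33,v8:0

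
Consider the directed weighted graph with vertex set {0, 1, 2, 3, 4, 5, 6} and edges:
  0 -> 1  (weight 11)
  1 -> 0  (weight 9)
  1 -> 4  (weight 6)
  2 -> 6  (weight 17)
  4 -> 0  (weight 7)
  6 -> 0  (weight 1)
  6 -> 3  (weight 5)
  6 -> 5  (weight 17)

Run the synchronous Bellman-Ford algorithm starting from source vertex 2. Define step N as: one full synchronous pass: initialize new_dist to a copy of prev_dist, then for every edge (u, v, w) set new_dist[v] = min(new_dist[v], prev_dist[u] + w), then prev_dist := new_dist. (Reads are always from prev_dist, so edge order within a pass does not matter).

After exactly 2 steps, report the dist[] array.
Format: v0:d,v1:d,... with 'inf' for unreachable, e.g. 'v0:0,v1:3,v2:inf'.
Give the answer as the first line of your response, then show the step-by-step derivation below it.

v0:18,v1:inf,v2:0,v3:22,v4:inf,v5:34,v6:17

step 1: dist = v0:inf,v1:inf,v2:0,v3:inf,v4:inf,v5:inf,v6:17
step 2: dist = v0:18,v1:inf,v2:0,v3:22,v4:inf,v5:34,v6:17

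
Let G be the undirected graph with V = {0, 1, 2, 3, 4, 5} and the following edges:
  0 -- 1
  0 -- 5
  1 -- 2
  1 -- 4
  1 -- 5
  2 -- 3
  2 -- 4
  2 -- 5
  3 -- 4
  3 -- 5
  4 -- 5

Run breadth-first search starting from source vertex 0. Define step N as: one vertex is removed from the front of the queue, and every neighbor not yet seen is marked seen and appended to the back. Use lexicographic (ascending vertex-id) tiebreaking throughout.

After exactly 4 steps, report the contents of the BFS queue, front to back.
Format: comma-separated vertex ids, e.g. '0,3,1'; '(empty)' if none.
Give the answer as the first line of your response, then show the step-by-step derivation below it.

4,3

step 1: dequeue 0; queue=[1,5]; order=0
step 2: dequeue 1; queue=[5,2,4]; order=0,1
step 3: dequeue 5; queue=[2,4,3]; order=0,1,5
step 4: dequeue 2; queue=[4,3]; order=0,1,5,2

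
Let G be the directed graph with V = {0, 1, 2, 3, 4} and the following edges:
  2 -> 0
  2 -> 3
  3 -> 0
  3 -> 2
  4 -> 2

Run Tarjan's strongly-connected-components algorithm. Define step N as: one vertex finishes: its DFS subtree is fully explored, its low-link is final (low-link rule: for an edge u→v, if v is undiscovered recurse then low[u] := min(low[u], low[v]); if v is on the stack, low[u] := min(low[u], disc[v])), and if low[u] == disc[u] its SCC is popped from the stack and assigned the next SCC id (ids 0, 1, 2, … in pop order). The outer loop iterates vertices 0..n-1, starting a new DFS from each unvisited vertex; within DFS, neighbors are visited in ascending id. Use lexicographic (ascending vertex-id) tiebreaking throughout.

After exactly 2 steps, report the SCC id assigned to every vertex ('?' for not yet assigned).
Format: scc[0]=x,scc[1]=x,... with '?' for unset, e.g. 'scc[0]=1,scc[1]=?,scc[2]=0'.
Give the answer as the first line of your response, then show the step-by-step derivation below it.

scc[0]=0,scc[1]=1,scc[2]=?,scc[3]=?,scc[4]=?

step 1: low=(low[0]=0,low[1]=?,low[2]=?,low[3]=?,low[4]=?); scc=(scc[0]=0,scc[1]=?,scc[2]=?,scc[3]=?,scc[4]=?)
step 2: low=(low[0]=0,low[1]=1,low[2]=?,low[3]=?,low[4]=?); scc=(scc[0]=0,scc[1]=1,scc[2]=?,scc[3]=?,scc[4]=?)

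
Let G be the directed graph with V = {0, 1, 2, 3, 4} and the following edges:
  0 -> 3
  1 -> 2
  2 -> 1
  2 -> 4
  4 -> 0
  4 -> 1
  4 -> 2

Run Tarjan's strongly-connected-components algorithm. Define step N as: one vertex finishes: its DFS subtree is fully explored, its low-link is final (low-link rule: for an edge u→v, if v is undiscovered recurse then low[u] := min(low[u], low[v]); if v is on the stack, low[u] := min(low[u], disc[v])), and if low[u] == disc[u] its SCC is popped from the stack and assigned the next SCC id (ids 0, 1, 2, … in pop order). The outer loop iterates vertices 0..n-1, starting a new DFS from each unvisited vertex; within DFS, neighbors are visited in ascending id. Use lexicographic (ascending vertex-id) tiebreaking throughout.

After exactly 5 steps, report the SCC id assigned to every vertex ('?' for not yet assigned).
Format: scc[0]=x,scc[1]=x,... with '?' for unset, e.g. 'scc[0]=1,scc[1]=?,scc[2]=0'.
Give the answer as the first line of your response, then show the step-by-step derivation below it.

scc[0]=1,scc[1]=2,scc[2]=2,scc[3]=0,scc[4]=2

step 1: low=(low[0]=0,low[1]=?,low[2]=?,low[3]=1,low[4]=?); scc=(scc[0]=?,scc[1]=?,scc[2]=?,scc[3]=0,scc[4]=?)
step 2: low=(low[0]=0,low[1]=?,low[2]=?,low[3]=1,low[4]=?); scc=(scc[0]=1,scc[1]=?,scc[2]=?,scc[3]=0,scc[4]=?)
step 3: low=(low[0]=0,low[1]=2,low[2]=2,low[3]=1,low[4]=2); scc=(scc[0]=1,scc[1]=?,scc[2]=?,scc[3]=0,scc[4]=?)
step 4: low=(low[0]=0,low[1]=2,low[2]=2,low[3]=1,low[4]=2); scc=(scc[0]=1,scc[1]=?,scc[2]=?,scc[3]=0,scc[4]=?)
step 5: low=(low[0]=0,low[1]=2,low[2]=2,low[3]=1,low[4]=2); scc=(scc[0]=1,scc[1]=2,scc[2]=2,scc[3]=0,scc[4]=2)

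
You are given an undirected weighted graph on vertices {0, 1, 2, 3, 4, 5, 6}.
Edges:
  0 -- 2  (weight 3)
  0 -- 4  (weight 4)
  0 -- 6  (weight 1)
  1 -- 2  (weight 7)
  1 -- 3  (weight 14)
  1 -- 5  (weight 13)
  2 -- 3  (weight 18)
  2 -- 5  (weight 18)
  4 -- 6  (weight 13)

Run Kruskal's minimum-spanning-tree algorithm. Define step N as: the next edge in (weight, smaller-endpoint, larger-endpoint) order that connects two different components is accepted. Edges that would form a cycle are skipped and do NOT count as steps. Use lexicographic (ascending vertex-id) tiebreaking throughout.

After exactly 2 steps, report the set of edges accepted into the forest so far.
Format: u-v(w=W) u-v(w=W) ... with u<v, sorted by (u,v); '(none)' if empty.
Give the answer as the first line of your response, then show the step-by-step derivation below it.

0-2(w=3) 0-6(w=1)

step 1: add edge 0-6 (w=1); MST = {0-6(w=1)}
step 2: add edge 0-2 (w=3); MST = {0-2(w=3) 0-6(w=1)}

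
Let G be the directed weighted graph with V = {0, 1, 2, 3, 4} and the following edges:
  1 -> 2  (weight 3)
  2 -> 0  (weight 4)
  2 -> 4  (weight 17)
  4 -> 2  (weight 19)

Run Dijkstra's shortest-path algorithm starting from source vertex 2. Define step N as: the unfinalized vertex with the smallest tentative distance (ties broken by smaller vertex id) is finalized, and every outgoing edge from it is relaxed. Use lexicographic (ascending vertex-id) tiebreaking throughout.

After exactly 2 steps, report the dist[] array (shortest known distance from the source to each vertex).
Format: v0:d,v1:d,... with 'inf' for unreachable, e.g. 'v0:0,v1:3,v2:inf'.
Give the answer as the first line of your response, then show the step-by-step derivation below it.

v0:4,v1:inf,v2:0,v3:inf,v4:17

step 1: dist = v0:4,v1:inf,v2:0,v3:inf,v4:17
step 2: dist = v0:4,v1:inf,v2:0,v3:inf,v4:17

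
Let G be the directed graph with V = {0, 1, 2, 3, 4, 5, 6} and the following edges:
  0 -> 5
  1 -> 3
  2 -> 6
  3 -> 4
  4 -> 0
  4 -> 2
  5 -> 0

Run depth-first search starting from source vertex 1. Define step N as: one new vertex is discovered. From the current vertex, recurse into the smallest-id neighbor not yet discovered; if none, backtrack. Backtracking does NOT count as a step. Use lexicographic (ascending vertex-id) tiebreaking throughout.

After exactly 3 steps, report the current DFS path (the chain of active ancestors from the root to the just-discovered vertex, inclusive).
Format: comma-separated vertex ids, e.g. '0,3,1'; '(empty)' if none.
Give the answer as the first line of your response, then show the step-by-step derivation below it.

1,3,4

step 1: discover 1; path=1; order=1
step 2: discover 3; path=1>3; order=1,3
step 3: discover 4; path=1>3>4; order=1,3,4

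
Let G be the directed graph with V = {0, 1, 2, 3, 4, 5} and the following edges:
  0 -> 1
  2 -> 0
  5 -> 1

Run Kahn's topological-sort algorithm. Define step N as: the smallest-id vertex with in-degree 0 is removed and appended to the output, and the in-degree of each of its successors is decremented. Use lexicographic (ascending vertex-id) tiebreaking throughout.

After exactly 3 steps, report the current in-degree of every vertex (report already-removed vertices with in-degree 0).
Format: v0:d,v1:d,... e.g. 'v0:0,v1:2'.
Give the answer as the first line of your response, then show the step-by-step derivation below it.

v0:0,v1:1,v2:0,v3:0,v4:0,v5:0

step 1: output 2; order=[2]; indeg=(0,2,0,0,0,0)
step 2: output 0; order=[2,0]; indeg=(0,1,0,0,0,0)
step 3: output 3; order=[2,0,3]; indeg=(0,1,0,0,0,0)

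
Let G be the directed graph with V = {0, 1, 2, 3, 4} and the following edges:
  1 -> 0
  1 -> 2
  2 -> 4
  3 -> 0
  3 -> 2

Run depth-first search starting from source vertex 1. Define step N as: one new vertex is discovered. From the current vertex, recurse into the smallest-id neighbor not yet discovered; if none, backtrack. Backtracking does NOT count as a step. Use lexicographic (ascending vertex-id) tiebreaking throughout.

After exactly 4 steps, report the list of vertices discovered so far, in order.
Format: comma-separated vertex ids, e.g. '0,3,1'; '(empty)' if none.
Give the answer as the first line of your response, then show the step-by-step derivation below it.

1,0,2,4

step 1: discover 1; path=1; order=1
step 2: discover 0; path=1>0; order=1,0
step 3: discover 2; path=1>2; order=1,0,2
step 4: discover 4; path=1>2>4; order=1,0,2,4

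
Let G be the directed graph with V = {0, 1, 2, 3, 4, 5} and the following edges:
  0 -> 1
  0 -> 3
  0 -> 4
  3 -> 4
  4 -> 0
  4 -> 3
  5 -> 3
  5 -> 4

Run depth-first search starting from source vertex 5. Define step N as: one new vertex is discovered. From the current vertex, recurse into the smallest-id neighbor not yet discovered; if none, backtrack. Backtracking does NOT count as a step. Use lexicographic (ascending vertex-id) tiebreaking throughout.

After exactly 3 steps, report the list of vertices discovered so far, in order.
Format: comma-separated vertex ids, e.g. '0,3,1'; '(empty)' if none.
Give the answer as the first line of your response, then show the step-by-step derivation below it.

5,3,4

step 1: discover 5; path=5; order=5
step 2: discover 3; path=5>3; order=5,3
step 3: discover 4; path=5>3>4; order=5,3,4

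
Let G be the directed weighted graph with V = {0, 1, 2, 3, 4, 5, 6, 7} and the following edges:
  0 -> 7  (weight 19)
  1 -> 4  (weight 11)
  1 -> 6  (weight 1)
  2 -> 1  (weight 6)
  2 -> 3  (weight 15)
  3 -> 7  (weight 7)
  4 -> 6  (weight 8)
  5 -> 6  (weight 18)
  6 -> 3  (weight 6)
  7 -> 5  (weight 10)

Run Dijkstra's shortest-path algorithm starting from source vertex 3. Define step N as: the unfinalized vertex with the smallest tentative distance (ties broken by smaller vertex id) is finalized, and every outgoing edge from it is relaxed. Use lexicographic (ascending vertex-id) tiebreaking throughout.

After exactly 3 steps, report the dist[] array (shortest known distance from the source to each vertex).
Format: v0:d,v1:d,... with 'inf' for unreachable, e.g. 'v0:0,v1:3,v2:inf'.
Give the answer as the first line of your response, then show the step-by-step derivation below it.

v0:inf,v1:inf,v2:inf,v3:0,v4:inf,v5:17,v6:35,v7:7

step 1: dist = v0:inf,v1:inf,v2:inf,v3:0,v4:inf,v5:inf,v6:inf,v7:7
step 2: dist = v0:inf,v1:inf,v2:inf,v3:0,v4:inf,v5:17,v6:inf,v7:7
step 3: dist = v0:inf,v1:inf,v2:inf,v3:0,v4:inf,v5:17,v6:35,v7:7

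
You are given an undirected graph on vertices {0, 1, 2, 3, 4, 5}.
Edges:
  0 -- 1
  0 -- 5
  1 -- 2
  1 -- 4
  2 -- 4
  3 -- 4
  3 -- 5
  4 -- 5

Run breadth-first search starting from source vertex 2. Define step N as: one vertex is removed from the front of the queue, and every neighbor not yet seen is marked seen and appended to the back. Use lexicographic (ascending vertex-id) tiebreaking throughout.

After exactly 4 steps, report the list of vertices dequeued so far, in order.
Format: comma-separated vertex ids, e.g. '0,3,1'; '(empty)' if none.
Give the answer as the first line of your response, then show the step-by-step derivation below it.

2,1,4,0

step 1: dequeue 2; queue=[1,4]; order=2
step 2: dequeue 1; queue=[4,0]; order=2,1
step 3: dequeue 4; queue=[0,3,5]; order=2,1,4
step 4: dequeue 0; queue=[3,5]; order=2,1,4,0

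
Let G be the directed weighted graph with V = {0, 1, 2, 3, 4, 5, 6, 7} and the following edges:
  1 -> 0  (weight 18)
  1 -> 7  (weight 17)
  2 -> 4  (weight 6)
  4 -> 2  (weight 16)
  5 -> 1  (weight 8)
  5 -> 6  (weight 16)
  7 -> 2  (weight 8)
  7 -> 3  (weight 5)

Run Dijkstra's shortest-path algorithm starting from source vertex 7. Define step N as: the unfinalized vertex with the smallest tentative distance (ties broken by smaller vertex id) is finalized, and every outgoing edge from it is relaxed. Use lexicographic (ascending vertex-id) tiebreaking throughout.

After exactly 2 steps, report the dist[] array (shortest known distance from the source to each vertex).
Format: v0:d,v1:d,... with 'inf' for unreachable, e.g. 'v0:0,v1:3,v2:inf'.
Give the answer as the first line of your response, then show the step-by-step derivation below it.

v0:inf,v1:inf,v2:8,v3:5,v4:inf,v5:inf,v6:inf,v7:0

step 1: dist = v0:inf,v1:inf,v2:8,v3:5,v4:inf,v5:inf,v6:inf,v7:0
step 2: dist = v0:inf,v1:inf,v2:8,v3:5,v4:inf,v5:inf,v6:inf,v7:0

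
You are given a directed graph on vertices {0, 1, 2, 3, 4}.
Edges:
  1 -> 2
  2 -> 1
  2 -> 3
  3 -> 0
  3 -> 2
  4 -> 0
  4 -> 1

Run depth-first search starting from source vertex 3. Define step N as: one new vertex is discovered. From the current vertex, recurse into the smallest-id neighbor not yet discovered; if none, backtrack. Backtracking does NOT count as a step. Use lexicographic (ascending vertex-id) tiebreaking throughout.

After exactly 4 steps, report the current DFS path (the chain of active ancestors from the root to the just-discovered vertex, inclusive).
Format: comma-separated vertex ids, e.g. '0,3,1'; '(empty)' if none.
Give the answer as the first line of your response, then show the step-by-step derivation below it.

3,2,1

step 1: discover 3; path=3; order=3
step 2: discover 0; path=3>0; order=3,0
step 3: discover 2; path=3>2; order=3,0,2
step 4: discover 1; path=3>2>1; order=3,0,2,1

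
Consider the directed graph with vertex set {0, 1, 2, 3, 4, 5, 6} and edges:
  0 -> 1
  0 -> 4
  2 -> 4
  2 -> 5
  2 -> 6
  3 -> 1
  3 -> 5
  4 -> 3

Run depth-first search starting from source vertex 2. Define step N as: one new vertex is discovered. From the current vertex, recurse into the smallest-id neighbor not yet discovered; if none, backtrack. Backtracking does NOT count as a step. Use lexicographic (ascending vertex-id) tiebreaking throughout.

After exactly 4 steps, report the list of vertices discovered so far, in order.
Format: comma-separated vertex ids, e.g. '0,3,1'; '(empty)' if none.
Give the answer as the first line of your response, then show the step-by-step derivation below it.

2,4,3,1

step 1: discover 2; path=2; order=2
step 2: discover 4; path=2>4; order=2,4
step 3: discover 3; path=2>4>3; order=2,4,3
step 4: discover 1; path=2>4>3>1; order=2,4,3,1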